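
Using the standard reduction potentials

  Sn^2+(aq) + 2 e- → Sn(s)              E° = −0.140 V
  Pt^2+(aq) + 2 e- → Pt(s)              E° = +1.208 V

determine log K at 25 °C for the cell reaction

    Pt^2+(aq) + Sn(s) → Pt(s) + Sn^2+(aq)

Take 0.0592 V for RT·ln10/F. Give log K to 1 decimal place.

The Pt²⁺/Pt couple is reduced (cathode); E°cell = +1.208 − (−0.140) = +1.348 V with n = 2.
At equilibrium E = 0, so log K = nE°cell / 0.0592 = (2)(+1.348) / 0.0592 = 45.5.

log K = 45.5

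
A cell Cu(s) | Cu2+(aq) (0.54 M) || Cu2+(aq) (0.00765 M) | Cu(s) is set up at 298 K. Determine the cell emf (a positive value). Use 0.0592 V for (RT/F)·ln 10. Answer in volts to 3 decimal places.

For a concentration cell E°cell = 0, since both electrodes use the same couple.
The compartment with the higher Cu2+(aq) concentration (0.54 M) acts as the cathode; ions are reduced there and produced at the dilute (0.00765 M) anode.
With n = 2, Ecell = −(0.0592/2)·log([dilute]/[conc]) = −(0.0592/2)·log(0.00765/0.54) = +0.055 V.

0.055 V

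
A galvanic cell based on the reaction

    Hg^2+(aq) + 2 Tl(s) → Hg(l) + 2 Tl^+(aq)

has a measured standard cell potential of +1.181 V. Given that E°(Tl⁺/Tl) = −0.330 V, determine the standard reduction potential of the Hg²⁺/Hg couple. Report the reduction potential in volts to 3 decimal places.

+0.851 V

In the reaction as written the Hg²⁺/Hg couple is reduced (cathode) and Tl⁺/Tl is oxidized (anode), so E°cell = E°(Hg²⁺/Hg) − E°(Tl⁺/Tl).
E°(Hg²⁺/Hg) = E°cell + E°(anode) = +1.181 + (−0.330) = +0.851 V.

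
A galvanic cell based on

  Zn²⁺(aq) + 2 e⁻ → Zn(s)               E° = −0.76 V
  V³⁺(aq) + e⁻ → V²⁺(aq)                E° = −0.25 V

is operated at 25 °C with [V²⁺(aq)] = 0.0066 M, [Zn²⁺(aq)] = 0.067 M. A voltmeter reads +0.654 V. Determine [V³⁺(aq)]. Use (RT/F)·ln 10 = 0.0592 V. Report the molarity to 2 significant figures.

The V³⁺/V²⁺ couple has the larger reduction potential, so it is the cathode: E°cell = −0.25 − (−0.76) = +0.51 V and n = 2.
Rearranging E = E° − (0.0592/n)·log Q gives log Q = 2(+0.51 − (+0.654))/0.0592 = −4.865.
For 2 V³⁺(aq) + Zn(s) → 2 V²⁺(aq) + Zn²⁺(aq), the reaction quotient is Q = ([V²⁺(aq)]^2·[Zn²⁺(aq)]) / [V³⁺(aq)]^2.
Substituting the known concentrations and solving, log [V³⁺(aq)] = −0.335 and [V³⁺(aq)] = 0.46 M.

0.46 M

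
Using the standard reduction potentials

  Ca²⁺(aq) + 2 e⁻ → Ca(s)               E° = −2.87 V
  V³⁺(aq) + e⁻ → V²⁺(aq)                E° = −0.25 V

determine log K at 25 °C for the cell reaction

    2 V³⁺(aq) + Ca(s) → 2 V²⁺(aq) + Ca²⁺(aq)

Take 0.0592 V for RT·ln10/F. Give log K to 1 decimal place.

The V³⁺/V²⁺ couple is reduced (cathode); E°cell = −0.25 − (−2.87) = +2.62 V with n = 2.
At equilibrium E = 0, so log K = nE°cell / 0.0592 = (2)(+2.62) / 0.0592 = 88.5.

log K = 88.5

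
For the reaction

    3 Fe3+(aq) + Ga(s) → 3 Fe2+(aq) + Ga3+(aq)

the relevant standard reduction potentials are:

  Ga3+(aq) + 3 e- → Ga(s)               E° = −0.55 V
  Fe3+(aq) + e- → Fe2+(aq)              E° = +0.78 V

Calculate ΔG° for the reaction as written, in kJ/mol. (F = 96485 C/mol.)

−385 kJ/mol

In the reaction as written Fe3+(aq) is reduced, so the Fe³⁺/Fe²⁺ couple is the cathode and Ga³⁺/Ga is the anode.
E°cell = +0.78 − (−0.55) = +1.33 V; balancing electrons gives n = 3.
ΔG° = −nFE°cell = −(3)(96485)(+1.33) J/mol = −385 kJ/mol.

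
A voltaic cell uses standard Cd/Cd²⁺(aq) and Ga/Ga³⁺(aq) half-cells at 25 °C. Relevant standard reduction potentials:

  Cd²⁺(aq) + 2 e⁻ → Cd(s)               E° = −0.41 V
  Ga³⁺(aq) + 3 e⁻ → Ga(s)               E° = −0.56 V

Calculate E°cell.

The Cd²⁺/Cd couple has the higher E°, so Cd ion is reduced (cathode) and Ga is oxidized (anode).
E°cell = E°(cathode) − E°(anode) = −0.41 − (−0.56) = +0.15 V.

+0.15 V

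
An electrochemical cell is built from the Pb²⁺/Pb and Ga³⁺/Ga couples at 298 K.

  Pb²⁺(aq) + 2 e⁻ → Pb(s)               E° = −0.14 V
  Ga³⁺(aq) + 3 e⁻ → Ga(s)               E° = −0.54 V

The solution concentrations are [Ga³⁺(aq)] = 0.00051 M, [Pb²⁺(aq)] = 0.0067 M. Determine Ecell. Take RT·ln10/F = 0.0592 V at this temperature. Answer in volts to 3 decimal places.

Pb²⁺/Pb is reduced (cathode, E° = −0.14 V) and Ga³⁺/Ga is oxidized (anode).
E°cell = −0.14 − (−0.54) = +0.40 V, with n = 6 electrons transferred.
For the overall reaction 3 Pb²⁺(aq) + 2 Ga(s) → 3 Pb(s) + 2 Ga³⁺(aq), Q = [Ga³⁺(aq)]^2 / [Pb²⁺(aq)]^3 = 0.865, giving log Q = −0.063.
By the Nernst equation, E = +0.40 − (0.0592/6)·(−0.063) = +0.401 V.

+0.401 V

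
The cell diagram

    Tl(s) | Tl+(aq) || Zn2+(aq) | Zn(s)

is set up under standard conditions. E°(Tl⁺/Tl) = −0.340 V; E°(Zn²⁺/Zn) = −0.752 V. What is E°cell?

By convention the left-hand electrode in cell notation is the anode (oxidation) and the right-hand electrode is the cathode (reduction).
E°cell = E°(right) − E°(left) = −0.752 − (−0.340) = −0.412 V.
The negative sign shows that, as written, the cell would require an external voltage to drive the reaction.

−0.412 V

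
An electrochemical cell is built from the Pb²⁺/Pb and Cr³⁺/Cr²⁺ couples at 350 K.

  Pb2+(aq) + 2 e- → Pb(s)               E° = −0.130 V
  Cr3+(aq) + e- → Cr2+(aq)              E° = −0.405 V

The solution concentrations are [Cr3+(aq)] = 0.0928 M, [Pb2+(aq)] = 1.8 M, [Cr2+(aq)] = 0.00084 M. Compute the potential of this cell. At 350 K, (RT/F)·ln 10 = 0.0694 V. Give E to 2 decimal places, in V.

Pb²⁺/Pb is reduced (cathode, E° = −0.130 V) and Cr³⁺/Cr²⁺ is oxidized (anode).
E°cell = E°cat − E°an = −0.130 − (−0.405) = +0.275 V; n = 2.
Balancing gives Pb2+(aq) + 2 Cr2+(aq) → Pb(s) + 2 Cr3+(aq); hence Q = [Cr3+(aq)]^2 / ([Pb2+(aq)]·[Cr2+(aq)]^2) = 6.78×10^3 (log Q = 3.831).
By the Nernst equation, E = +0.275 − (0.0694/2)·(3.831) = +0.14 V.

+0.14 V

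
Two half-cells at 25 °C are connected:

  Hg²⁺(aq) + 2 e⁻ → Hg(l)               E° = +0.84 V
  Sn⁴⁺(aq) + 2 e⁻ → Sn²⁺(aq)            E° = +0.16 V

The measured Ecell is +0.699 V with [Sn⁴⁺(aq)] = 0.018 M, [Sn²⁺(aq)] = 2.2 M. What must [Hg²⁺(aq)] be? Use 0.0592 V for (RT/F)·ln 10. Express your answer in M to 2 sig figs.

0.036 M

Hg²⁺/Hg is the cathode (higher E°); E°cell = +0.84 − (+0.16) = +0.68 V with n = 2.
Rearranging E = E° − (0.0592/n)·log Q gives log Q = 2(+0.68 − (+0.699))/0.0592 = −0.642.
The balanced reaction is Hg²⁺(aq) + Sn²⁺(aq) → Hg(l) + Sn⁴⁺(aq), so Q = [Sn⁴⁺(aq)] / ([Hg²⁺(aq)]·[Sn²⁺(aq)]).
Solving for the unknown gives log [Hg²⁺(aq)] = −1.445, so [Hg²⁺(aq)] ≈ 0.036 M.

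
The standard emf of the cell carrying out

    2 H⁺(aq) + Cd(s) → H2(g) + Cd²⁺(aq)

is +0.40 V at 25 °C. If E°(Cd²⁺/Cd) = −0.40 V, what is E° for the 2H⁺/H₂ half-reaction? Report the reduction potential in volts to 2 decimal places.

In the reaction as written the 2H⁺/H₂ couple is reduced (cathode) and Cd²⁺/Cd is oxidized (anode), so E°cell = E°(2H⁺/H₂) − E°(Cd²⁺/Cd).
E°(2H⁺/H₂) = E°cell + E°(anode) = +0.40 + (−0.40) = +0.00 V.

+0.00 V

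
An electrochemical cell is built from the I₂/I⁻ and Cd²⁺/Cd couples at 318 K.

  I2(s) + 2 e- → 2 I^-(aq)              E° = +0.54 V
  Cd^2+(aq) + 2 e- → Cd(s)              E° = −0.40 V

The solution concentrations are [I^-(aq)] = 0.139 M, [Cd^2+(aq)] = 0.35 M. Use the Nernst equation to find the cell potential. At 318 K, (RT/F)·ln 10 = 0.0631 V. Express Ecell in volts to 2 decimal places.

Since E°(I₂/I⁻) > E°(Cd²⁺/Cd), I₂/I⁻ serves as the cathode.
E°cell = +0.54 − (−0.40) = +0.94 V, with n = 2 electrons transferred.
Balancing gives I2(s) + Cd(s) → 2 I^-(aq) + Cd^2+(aq); hence Q = [I^-(aq)]^2·[Cd^2+(aq)] = 0.00676 (log Q = −2.170).
By the Nernst equation, E = +0.94 − (0.0631/2)·(−2.170) = +1.01 V.

+1.01 V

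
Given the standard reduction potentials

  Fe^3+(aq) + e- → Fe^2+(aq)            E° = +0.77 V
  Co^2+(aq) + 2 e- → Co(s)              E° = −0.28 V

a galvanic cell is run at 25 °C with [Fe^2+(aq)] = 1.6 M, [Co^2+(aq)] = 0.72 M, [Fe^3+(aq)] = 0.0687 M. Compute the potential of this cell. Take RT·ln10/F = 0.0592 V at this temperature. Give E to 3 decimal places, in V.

+0.973 V

The Fe³⁺/Fe²⁺ couple has the more positive E°, so it is the cathode; Co²⁺/Co is the anode.
E°cell = E°cat − E°an = +0.77 − (−0.28) = +1.05 V; n = 2.
Balancing gives 2 Fe^3+(aq) + Co(s) → 2 Fe^2+(aq) + Co^2+(aq); hence Q = ([Fe^2+(aq)]^2·[Co^2+(aq)]) / [Fe^3+(aq)]^2 = 391 (log Q = 2.592).
E = E° − (0.0592/n)·log Q = +1.05 − (0.0592/2)(2.592) = +0.973 V.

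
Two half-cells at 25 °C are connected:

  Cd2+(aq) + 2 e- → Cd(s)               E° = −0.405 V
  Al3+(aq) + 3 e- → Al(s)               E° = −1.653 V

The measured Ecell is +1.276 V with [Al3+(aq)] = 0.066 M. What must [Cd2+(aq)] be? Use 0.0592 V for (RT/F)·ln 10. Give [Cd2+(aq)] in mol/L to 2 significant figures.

1.4 M

The Cd²⁺/Cd couple has the larger reduction potential, so it is the cathode: E°cell = −0.405 − (−1.653) = +1.248 V and n = 6.
Since E = E° − (0.0592/n)·log Q, log Q = n(E° − E)/0.0592 = −2.838.
For 3 Cd2+(aq) + 2 Al(s) → 3 Cd(s) + 2 Al3+(aq), the reaction quotient is Q = [Al3+(aq)]^2 / [Cd2+(aq)]^3.
Substituting the known concentrations and solving, log [Cd2+(aq)] = 0.159 and [Cd2+(aq)] = 1.4 M.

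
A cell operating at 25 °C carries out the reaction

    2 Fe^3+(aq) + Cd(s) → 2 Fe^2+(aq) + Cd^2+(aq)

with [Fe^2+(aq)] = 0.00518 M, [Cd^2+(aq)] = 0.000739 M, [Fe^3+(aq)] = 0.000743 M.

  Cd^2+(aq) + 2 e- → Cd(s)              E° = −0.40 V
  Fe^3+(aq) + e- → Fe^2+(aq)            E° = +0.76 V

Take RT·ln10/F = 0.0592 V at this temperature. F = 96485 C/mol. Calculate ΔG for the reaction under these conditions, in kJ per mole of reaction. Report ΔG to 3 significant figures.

−232 kJ/mol

The standard cell potential is +0.76 − (−0.40) = +1.16 V, with n = 2 electrons in the balanced equation.
Here Q = ([Fe^2+(aq)]^2·[Cd^2+(aq)]) / [Fe^3+(aq)]^2 = 0.0359 (log Q = −1.445), giving E = +1.16 − (0.0592/2)·(−1.445) = +1.2028 V.
Then ΔG = −nFE = −2 × 96485 × +1.2028 J/mol = −232 kJ/mol.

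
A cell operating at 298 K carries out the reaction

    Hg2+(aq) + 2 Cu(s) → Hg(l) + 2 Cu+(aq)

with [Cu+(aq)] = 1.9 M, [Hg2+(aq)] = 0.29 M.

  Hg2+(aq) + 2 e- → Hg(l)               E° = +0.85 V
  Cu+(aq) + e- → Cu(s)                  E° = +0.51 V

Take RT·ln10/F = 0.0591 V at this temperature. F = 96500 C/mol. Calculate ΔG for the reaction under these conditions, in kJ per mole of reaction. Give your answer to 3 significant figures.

−59.4 kJ/mol

E°cell = +0.85 − (+0.51) = +0.34 V; the balanced reaction transfers n = 2 electrons.
Here Q = [Cu+(aq)]^2 / [Hg2+(aq)] = 12.4 (log Q = 1.095), giving E = +0.34 − (0.0591/2)·(1.095) = +0.3076 V.
Finally ΔG = −nFE = −(2)(96500 C/mol)(+0.3076 V) = −59.4 kJ/mol.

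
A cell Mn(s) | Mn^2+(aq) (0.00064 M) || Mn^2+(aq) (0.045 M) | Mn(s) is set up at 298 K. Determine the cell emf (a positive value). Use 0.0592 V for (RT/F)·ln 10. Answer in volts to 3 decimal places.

0.055 V

For a concentration cell E°cell = 0, since both electrodes use the same couple.
The compartment with the higher Mn^2+(aq) concentration (0.045 M) acts as the cathode; ions are reduced there and produced at the dilute (0.00064 M) anode.
With n = 2, Ecell = −(0.0592/2)·log([dilute]/[conc]) = −(0.0592/2)·log(0.00064/0.045) = +0.055 V.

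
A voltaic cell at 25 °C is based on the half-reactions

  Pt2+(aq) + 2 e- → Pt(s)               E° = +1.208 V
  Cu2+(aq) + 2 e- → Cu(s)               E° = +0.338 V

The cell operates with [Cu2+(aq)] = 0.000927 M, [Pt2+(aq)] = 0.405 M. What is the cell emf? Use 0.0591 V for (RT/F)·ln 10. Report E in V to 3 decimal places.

Since E°(Pt²⁺/Pt) > E°(Cu²⁺/Cu), Pt²⁺/Pt serves as the cathode.
The standard potential is +1.208 − (+0.338) = +0.870 V and the balanced reaction transfers n = 2 electrons.
Balancing gives Pt2+(aq) + Cu(s) → Pt(s) + Cu2+(aq); hence Q = [Cu2+(aq)] / [Pt2+(aq)] = 0.00229 (log Q = −2.640).
By the Nernst equation, E = +0.870 − (0.0591/2)·(−2.640) = +0.948 V.

+0.948 V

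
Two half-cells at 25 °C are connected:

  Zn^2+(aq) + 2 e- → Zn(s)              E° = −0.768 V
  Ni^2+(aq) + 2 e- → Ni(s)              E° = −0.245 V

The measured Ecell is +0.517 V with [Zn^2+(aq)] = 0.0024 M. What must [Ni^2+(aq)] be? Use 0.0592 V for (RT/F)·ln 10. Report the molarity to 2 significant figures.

With Ni²⁺/Ni at the cathode and Zn²⁺/Zn at the anode, E°cell = −0.245 − (−0.768) = +0.523 V (n = 2).
From the Nernst equation, log Q = n(E° − E)/0.0592 = 2·(+0.523 − (+0.517))/0.0592 = 0.203.
Balancing electrons gives Ni^2+(aq) + Zn(s) → Ni(s) + Zn^2+(aq); thus Q = [Zn^2+(aq)] / [Ni^2+(aq)].
Isolating [Ni^2+(aq)] in Q = 10^{0.203} yields log [Ni^2+(aq)] = −2.823, i.e. 0.0015 M.

0.0015 M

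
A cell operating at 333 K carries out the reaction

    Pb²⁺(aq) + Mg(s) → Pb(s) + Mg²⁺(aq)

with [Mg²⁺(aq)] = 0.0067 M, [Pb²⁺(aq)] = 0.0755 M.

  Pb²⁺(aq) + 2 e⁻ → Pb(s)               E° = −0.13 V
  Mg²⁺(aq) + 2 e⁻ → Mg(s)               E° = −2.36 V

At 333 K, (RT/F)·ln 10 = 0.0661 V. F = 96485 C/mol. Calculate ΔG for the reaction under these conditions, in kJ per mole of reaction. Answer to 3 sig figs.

−437 kJ/mol

E°cell = −0.13 − (−2.36) = +2.23 V; the balanced reaction transfers n = 2 electrons.
Here Q = [Mg²⁺(aq)] / [Pb²⁺(aq)] = 0.0887 (log Q = −1.052), giving E = +2.23 − (0.0661/2)·(−1.052) = +2.2648 V.
ΔG = −nFE = −(2)(96485)(+2.2648) J/mol = −437 kJ/mol.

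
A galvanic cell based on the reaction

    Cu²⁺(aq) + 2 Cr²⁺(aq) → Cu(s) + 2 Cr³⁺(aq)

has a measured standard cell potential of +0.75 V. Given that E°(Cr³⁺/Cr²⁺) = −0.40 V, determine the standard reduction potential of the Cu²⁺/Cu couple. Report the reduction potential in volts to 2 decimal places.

+0.35 V

In the reaction as written the Cu²⁺/Cu couple is reduced (cathode) and Cr³⁺/Cr²⁺ is oxidized (anode), so E°cell = E°(Cu²⁺/Cu) − E°(Cr³⁺/Cr²⁺).
E°(Cu²⁺/Cu) = E°cell + E°(anode) = +0.75 + (−0.40) = +0.35 V.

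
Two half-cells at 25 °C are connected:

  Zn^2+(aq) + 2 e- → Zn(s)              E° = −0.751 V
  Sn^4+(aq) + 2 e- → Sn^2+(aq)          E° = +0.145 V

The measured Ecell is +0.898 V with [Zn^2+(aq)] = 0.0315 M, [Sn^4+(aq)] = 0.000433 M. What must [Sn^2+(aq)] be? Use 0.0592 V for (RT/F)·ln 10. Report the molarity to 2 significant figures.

The Sn⁴⁺/Sn²⁺ couple has the larger reduction potential, so it is the cathode: E°cell = +0.145 − (−0.751) = +0.896 V and n = 2.
From the Nernst equation, log Q = n(E° − E)/0.0592 = 2·(+0.896 − (+0.898))/0.0592 = −0.068.
Balancing electrons gives Sn^4+(aq) + Zn(s) → Sn^2+(aq) + Zn^2+(aq); thus Q = ([Sn^2+(aq)]·[Zn^2+(aq)]) / [Sn^4+(aq)].
Isolating [Sn^2+(aq)] in Q = 10^{−0.068} yields log [Sn^2+(aq)] = −1.930, i.e. 0.012 M.

0.012 M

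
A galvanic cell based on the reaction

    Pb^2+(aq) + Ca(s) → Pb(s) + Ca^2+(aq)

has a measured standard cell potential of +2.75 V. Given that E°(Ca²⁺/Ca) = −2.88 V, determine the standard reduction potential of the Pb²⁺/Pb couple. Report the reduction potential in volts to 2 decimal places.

In the reaction as written the Pb²⁺/Pb couple is reduced (cathode) and Ca²⁺/Ca is oxidized (anode), so E°cell = E°(Pb²⁺/Pb) − E°(Ca²⁺/Ca).
E°(Pb²⁺/Pb) = E°cell + E°(anode) = +2.75 + (−2.88) = −0.13 V.

−0.13 V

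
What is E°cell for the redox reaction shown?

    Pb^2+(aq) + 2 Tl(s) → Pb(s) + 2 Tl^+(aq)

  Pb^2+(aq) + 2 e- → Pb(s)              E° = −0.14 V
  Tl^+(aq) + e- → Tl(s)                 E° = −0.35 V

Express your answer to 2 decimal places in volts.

+0.21 V

Pb^2+(aq) gains electrons, so the Pb²⁺/Pb couple is the cathode; the Tl⁺/Tl couple is the anode.
E°cell = E°(cathode) − E°(anode) = −0.14 − (−0.35) = +0.21 V.
The positive value indicates the reaction is spontaneous as written.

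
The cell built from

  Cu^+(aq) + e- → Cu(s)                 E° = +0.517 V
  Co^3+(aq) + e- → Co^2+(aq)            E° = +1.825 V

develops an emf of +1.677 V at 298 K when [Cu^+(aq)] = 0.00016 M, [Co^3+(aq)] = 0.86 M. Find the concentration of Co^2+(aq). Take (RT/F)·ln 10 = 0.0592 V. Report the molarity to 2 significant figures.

0.0031 M

With Co³⁺/Co²⁺ at the cathode and Cu⁺/Cu at the anode, E°cell = +1.825 − (+0.517) = +1.308 V (n = 1).
From the Nernst equation, log Q = n(E° − E)/0.0592 = 1·(+1.308 − (+1.677))/0.0592 = −6.233.
For Co^3+(aq) + Cu(s) → Co^2+(aq) + Cu^+(aq), the reaction quotient is Q = ([Co^2+(aq)]·[Cu^+(aq)]) / [Co^3+(aq)].
Isolating [Co^2+(aq)] in Q = 10^{−6.233} yields log [Co^2+(aq)] = −2.503, i.e. 0.0031 M.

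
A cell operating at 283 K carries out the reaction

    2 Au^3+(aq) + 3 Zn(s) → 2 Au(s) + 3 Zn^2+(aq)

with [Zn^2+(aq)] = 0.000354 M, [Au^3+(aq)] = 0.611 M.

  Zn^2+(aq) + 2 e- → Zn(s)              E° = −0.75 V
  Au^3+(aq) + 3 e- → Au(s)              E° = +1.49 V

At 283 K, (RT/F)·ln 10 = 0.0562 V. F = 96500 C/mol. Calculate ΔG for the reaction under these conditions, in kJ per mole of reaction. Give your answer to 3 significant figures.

−1350 kJ/mol

The standard cell potential is +1.49 − (−0.75) = +2.24 V, with n = 6 electrons in the balanced equation.
The reaction quotient is [Zn^2+(aq)]^3 / [Au^3+(aq)]^2 = 1.19×10^−10; by Nernst, E = +2.24 − (0.0562/6)(−9.925) = +2.3330 V.
Finally ΔG = −nFE = −(6)(96500 C/mol)(+2.3330 V) = −1350 kJ/mol.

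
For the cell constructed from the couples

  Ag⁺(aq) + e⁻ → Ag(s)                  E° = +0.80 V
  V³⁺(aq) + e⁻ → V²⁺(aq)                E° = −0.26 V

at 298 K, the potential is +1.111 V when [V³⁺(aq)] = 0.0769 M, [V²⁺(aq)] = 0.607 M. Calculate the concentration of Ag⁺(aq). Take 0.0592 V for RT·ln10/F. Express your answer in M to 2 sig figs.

With Ag⁺/Ag at the cathode and V³⁺/V²⁺ at the anode, E°cell = +0.80 − (−0.26) = +1.06 V (n = 1).
Rearranging E = E° − (0.0592/n)·log Q gives log Q = 1(+1.06 − (+1.111))/0.0592 = −0.861.
Balancing electrons gives Ag⁺(aq) + V²⁺(aq) → Ag(s) + V³⁺(aq); thus Q = [V³⁺(aq)] / ([Ag⁺(aq)]·[V²⁺(aq)]).
Isolating [Ag⁺(aq)] in Q = 10^{−0.861} yields log [Ag⁺(aq)] = −0.036, i.e. 0.92 M.

0.92 M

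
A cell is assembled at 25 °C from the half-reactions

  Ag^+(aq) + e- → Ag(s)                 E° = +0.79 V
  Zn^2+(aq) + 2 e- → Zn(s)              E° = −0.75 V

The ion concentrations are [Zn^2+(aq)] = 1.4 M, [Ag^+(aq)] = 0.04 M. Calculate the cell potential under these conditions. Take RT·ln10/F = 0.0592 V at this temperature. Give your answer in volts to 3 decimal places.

Since E°(Ag⁺/Ag) > E°(Zn²⁺/Zn), Ag⁺/Ag serves as the cathode.
E°cell = +0.79 − (−0.75) = +1.54 V, with n = 2 electrons transferred.
The balanced reaction is 2 Ag^+(aq) + Zn(s) → 2 Ag(s) + Zn^2+(aq), so Q = [Zn^2+(aq)] / [Ag^+(aq)]^2 = 875 and log Q = 2.942.
By the Nernst equation, E = +1.54 − (0.0592/2)·(2.942) = +1.453 V.

+1.453 V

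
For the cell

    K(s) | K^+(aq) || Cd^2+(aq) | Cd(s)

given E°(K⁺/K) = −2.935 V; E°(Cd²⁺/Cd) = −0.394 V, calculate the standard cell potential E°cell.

+2.541 V

By convention the left-hand electrode in cell notation is the anode (oxidation) and the right-hand electrode is the cathode (reduction).
E°cell = E°(right) − E°(left) = −0.394 − (−2.935) = +2.541 V.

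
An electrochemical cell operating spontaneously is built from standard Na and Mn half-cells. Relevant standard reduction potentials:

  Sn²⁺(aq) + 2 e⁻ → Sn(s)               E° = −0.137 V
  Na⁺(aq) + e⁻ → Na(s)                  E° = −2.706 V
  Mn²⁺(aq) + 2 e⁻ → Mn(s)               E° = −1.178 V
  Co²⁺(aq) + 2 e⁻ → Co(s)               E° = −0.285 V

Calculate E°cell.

Of the two couples in this cell, the one with the more positive reduction potential is reduced at the cathode: here that is Mn²⁺/Mn (−1.178 V); Na⁺/Na (−2.706 V) is the anode.
E°cell = E°(cathode) − E°(anode) = −1.178 − (−2.706) = +1.528 V.

+1.528 V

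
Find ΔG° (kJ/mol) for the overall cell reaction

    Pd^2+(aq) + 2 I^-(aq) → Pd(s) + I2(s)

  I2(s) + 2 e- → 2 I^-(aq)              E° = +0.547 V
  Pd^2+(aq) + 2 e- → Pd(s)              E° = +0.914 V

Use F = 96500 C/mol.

In the reaction as written Pd^2+(aq) is reduced, so the Pd²⁺/Pd couple is the cathode and I₂/I⁻ is the anode.
E°cell = +0.914 − (+0.547) = +0.367 V; balancing electrons gives n = 2.
ΔG° = −nFE°cell = −(2)(96500)(+0.367) J/mol = −70.8 kJ/mol.

−70.8 kJ/mol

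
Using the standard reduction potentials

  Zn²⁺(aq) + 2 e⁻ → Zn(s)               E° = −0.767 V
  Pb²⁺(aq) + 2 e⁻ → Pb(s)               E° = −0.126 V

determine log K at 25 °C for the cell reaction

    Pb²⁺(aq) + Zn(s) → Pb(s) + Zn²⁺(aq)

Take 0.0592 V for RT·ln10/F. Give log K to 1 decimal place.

log K = 21.7

The Pb²⁺/Pb couple is reduced (cathode); E°cell = −0.126 − (−0.767) = +0.641 V with n = 2.
At equilibrium E = 0, so log K = nE°cell / 0.0592 = (2)(+0.641) / 0.0592 = 21.7.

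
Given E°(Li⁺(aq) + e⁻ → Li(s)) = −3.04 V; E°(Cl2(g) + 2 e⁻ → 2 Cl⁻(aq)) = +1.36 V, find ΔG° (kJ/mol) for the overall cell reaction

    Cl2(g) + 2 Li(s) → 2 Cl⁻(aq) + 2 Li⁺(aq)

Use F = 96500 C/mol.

In the reaction as written Cl2(g) is reduced, so the Cl₂/Cl⁻ couple is the cathode and Li⁺/Li is the anode.
E°cell = +1.36 − (−3.04) = +4.40 V; balancing electrons gives n = 2.
ΔG° = −nFE°cell = −(2)(96500)(+4.40) J/mol = −849 kJ/mol.

−849 kJ/mol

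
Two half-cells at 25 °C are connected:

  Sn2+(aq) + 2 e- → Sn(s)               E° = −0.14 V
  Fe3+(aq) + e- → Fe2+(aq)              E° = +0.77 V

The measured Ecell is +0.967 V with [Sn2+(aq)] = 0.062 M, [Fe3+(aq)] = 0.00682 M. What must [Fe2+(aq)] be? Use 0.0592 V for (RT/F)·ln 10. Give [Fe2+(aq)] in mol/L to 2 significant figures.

0.0030 M

Fe³⁺/Fe²⁺ is the cathode (higher E°); E°cell = +0.77 − (−0.14) = +0.91 V with n = 2.
From the Nernst equation, log Q = n(E° − E)/0.0592 = 2·(+0.91 − (+0.967))/0.0592 = −1.926.
For 2 Fe3+(aq) + Sn(s) → 2 Fe2+(aq) + Sn2+(aq), the reaction quotient is Q = ([Fe2+(aq)]^2·[Sn2+(aq)]) / [Fe3+(aq)]^2.
Substituting the known concentrations and solving, log [Fe2+(aq)] = −2.525 and [Fe2+(aq)] = 0.0030 M.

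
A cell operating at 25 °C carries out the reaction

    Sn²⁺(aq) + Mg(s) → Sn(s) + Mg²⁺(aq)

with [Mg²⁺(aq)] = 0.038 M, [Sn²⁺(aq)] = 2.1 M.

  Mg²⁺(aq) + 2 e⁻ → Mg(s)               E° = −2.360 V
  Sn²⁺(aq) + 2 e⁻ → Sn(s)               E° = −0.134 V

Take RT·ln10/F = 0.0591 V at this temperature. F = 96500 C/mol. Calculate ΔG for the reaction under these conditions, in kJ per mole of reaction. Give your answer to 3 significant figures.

E°cell = −0.134 − (−2.360) = +2.226 V; the balanced reaction transfers n = 2 electrons.
The reaction quotient is [Mg²⁺(aq)] / [Sn²⁺(aq)] = 0.0181; by Nernst, E = +2.226 − (0.0591/2)(−1.742) = +2.2775 V.
ΔG = −nFE = −(2)(96500)(+2.2775) J/mol = −440 kJ/mol.

−440 kJ/mol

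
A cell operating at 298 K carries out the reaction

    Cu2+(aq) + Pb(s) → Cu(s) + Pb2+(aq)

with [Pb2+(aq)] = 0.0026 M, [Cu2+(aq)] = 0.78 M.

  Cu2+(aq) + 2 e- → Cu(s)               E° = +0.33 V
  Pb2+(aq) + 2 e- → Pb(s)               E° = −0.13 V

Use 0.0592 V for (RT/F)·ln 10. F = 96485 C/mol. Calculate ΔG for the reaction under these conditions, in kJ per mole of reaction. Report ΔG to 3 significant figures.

−103 kJ/mol

With Cu²⁺/Cu reduced at the cathode, E°cell = +0.33 − (−0.13) = +0.46 V and n = 2.
Here Q = [Pb2+(aq)] / [Cu2+(aq)] = 0.00333 (log Q = −2.477), giving E = +0.46 − (0.0592/2)·(−2.477) = +0.5333 V.
Finally ΔG = −nFE = −(2)(96485 C/mol)(+0.5333 V) = −103 kJ/mol.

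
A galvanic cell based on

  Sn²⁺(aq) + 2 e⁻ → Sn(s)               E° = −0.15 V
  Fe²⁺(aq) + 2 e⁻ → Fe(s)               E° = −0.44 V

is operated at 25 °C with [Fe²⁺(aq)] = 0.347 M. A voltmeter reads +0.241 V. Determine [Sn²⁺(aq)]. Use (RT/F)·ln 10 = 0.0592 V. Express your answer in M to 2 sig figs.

The Sn²⁺/Sn couple has the larger reduction potential, so it is the cathode: E°cell = −0.15 − (−0.44) = +0.29 V and n = 2.
Rearranging E = E° − (0.0592/n)·log Q gives log Q = 2(+0.29 − (+0.241))/0.0592 = 1.655.
The balanced reaction is Sn²⁺(aq) + Fe(s) → Sn(s) + Fe²⁺(aq), so Q = [Fe²⁺(aq)] / [Sn²⁺(aq)].
Isolating [Sn²⁺(aq)] in Q = 10^{1.655} yields log [Sn²⁺(aq)] = −2.115, i.e. 0.0077 M.

0.0077 M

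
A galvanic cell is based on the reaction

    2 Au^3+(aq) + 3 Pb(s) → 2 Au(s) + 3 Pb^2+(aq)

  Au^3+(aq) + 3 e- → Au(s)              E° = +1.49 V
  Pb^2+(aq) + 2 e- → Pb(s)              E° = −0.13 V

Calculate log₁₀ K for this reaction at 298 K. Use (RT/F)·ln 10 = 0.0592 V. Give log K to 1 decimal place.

The Au³⁺/Au couple is reduced (cathode); E°cell = +1.49 − (−0.13) = +1.62 V with n = 6.
At equilibrium E = 0, so log K = nE°cell / 0.0592 = (6)(+1.62) / 0.0592 = 164.2.

log K = 164.2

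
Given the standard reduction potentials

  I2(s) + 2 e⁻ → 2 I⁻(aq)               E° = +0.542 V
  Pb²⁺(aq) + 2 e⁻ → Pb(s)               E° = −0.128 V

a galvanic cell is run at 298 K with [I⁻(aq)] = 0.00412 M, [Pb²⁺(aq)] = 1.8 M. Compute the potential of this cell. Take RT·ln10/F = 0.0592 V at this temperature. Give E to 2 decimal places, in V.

+0.80 V

I₂/I⁻ is reduced (cathode, E° = +0.542 V) and Pb²⁺/Pb is oxidized (anode).
E°cell = +0.542 − (−0.128) = +0.670 V, with n = 2 electrons transferred.
The balanced reaction is I2(s) + Pb(s) → 2 I⁻(aq) + Pb²⁺(aq), so Q = [I⁻(aq)]^2·[Pb²⁺(aq)] = 3.06×10^−5 and log Q = −4.515.
Applying E = E° − (RT ln10/nF)·log Q gives +0.670 − (0.0592/2)(−4.515) = +0.80 V.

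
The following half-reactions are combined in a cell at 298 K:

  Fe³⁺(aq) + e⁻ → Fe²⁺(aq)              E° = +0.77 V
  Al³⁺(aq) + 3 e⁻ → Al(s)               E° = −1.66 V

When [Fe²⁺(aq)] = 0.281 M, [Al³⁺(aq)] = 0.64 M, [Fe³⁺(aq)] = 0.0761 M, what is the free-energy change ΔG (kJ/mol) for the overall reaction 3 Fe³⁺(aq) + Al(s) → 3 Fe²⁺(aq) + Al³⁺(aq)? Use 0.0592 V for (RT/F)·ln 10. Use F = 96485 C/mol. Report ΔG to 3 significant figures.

−695 kJ/mol

E°cell = +0.77 − (−1.66) = +2.43 V; the balanced reaction transfers n = 3 electrons.
The reaction quotient is ([Fe²⁺(aq)]^3·[Al³⁺(aq)]) / [Fe³⁺(aq)]^3 = 32.2; by Nernst, E = +2.43 − (0.0592/3)(1.508) = +2.4002 V.
Then ΔG = −nFE = −3 × 96485 × +2.4002 J/mol = −695 kJ/mol.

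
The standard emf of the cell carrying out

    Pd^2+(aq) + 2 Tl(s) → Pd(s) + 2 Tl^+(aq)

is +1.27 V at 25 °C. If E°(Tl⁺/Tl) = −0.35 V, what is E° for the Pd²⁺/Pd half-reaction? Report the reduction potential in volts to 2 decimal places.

+0.92 V

In the reaction as written the Pd²⁺/Pd couple is reduced (cathode) and Tl⁺/Tl is oxidized (anode), so E°cell = E°(Pd²⁺/Pd) − E°(Tl⁺/Tl).
E°(Pd²⁺/Pd) = E°cell + E°(anode) = +1.27 + (−0.35) = +0.92 V.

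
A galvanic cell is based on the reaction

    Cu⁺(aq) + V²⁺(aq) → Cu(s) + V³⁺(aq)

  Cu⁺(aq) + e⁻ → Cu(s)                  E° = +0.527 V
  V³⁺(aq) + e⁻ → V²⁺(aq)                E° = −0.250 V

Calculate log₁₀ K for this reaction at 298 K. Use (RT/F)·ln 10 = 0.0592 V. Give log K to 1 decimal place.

log K = 13.1

The Cu⁺/Cu couple is reduced (cathode); E°cell = +0.527 − (−0.250) = +0.777 V with n = 1.
At equilibrium E = 0, so log K = nE°cell / 0.0592 = (1)(+0.777) / 0.0592 = 13.1.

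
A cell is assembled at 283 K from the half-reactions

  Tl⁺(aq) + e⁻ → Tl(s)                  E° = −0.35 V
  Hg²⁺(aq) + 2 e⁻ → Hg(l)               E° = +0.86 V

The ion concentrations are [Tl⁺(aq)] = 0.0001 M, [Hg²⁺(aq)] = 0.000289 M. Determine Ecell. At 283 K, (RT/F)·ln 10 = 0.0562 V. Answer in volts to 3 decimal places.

Since E°(Hg²⁺/Hg) > E°(Tl⁺/Tl), Hg²⁺/Hg serves as the cathode.
E°cell = E°cat − E°an = +0.86 − (−0.35) = +1.21 V; n = 2.
For the overall reaction Hg²⁺(aq) + 2 Tl(s) → Hg(l) + 2 Tl⁺(aq), Q = [Tl⁺(aq)]^2 / [Hg²⁺(aq)] = 3.46×10^−5, giving log Q = −4.461.
By the Nernst equation, E = +1.21 − (0.0562/2)·(−4.461) = +1.335 V.

+1.335 V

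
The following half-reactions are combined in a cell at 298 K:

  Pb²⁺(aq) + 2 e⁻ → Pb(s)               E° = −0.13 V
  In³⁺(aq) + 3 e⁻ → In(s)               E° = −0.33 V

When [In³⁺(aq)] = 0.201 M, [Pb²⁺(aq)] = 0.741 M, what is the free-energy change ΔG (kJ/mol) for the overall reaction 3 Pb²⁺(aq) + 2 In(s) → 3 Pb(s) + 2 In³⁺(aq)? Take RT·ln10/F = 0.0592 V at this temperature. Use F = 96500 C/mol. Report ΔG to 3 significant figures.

The standard cell potential is −0.13 − (−0.33) = +0.20 V, with n = 6 electrons in the balanced equation.
Here Q = [In³⁺(aq)]^2 / [Pb²⁺(aq)]^3 = 0.0993 (log Q = −1.003), giving E = +0.20 − (0.0592/6)·(−1.003) = +0.2099 V.
Finally ΔG = −nFE = −(6)(96500 C/mol)(+0.2099 V) = −122 kJ/mol.

−122 kJ/mol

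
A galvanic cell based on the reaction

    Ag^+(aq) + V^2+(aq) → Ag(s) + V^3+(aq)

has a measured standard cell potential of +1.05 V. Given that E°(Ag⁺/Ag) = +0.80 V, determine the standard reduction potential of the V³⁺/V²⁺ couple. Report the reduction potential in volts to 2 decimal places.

−0.25 V

In the reaction as written the Ag⁺/Ag couple is reduced (cathode) and V³⁺/V²⁺ is oxidized (anode), so E°cell = E°(Ag⁺/Ag) − E°(V³⁺/V²⁺).
E°(V³⁺/V²⁺) = E°(cathode) − E°cell = +0.80 − (+1.05) = −0.25 V.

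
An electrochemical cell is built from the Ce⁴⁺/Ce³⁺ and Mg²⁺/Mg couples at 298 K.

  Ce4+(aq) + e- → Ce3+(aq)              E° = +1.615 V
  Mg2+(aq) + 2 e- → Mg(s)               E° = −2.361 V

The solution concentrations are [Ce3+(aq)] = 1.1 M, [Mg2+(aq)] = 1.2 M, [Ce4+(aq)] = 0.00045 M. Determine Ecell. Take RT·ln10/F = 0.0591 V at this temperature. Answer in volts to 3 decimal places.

+3.773 V

Ce⁴⁺/Ce³⁺ is reduced (cathode, E° = +1.615 V) and Mg²⁺/Mg is oxidized (anode).
The standard potential is +1.615 − (−2.361) = +3.976 V and the balanced reaction transfers n = 2 electrons.
Balancing gives 2 Ce4+(aq) + Mg(s) → 2 Ce3+(aq) + Mg2+(aq); hence Q = ([Ce3+(aq)]^2·[Mg2+(aq)]) / [Ce4+(aq)]^2 = 7.17×10^6 (log Q = 6.856).
E = E° − (0.0591/n)·log Q = +3.976 − (0.0591/2)(6.856) = +3.773 V.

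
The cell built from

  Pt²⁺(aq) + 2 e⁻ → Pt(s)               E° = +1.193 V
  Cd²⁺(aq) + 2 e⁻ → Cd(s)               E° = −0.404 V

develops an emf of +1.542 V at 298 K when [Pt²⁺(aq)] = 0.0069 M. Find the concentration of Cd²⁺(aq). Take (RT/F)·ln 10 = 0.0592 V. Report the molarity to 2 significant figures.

Pt²⁺/Pt is the cathode (higher E°); E°cell = +1.193 − (−0.404) = +1.597 V with n = 2.
Since E = E° − (0.0592/n)·log Q, log Q = n(E° − E)/0.0592 = 1.858.
Balancing electrons gives Pt²⁺(aq) + Cd(s) → Pt(s) + Cd²⁺(aq); thus Q = [Cd²⁺(aq)] / [Pt²⁺(aq)].
Isolating [Cd²⁺(aq)] in Q = 10^{1.858} yields log [Cd²⁺(aq)] = −0.303, i.e. 0.50 M.

0.50 M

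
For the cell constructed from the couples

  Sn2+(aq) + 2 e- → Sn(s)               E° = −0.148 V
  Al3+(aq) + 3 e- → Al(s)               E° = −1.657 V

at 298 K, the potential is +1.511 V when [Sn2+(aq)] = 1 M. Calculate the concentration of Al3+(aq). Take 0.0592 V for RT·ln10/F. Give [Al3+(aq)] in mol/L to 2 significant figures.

0.79 M

The Sn²⁺/Sn couple has the larger reduction potential, so it is the cathode: E°cell = −0.148 − (−1.657) = +1.509 V and n = 6.
Rearranging E = E° − (0.0592/n)·log Q gives log Q = 6(+1.509 − (+1.511))/0.0592 = −0.203.
The balanced reaction is 3 Sn2+(aq) + 2 Al(s) → 3 Sn(s) + 2 Al3+(aq), so Q = [Al3+(aq)]^2 / [Sn2+(aq)]^3.
Isolating [Al3+(aq)] in Q = 10^{−0.203} yields log [Al3+(aq)] = −0.102, i.e. 0.79 M.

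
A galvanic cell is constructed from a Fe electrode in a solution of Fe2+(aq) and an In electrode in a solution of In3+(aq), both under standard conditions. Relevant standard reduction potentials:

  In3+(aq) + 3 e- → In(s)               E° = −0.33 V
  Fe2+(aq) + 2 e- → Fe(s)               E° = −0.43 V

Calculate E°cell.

+0.10 V

The In³⁺/In couple has the higher E°, so In ion is reduced (cathode) and Fe is oxidized (anode).
E°cell = E°(cathode) − E°(anode) = −0.33 − (−0.43) = +0.10 V.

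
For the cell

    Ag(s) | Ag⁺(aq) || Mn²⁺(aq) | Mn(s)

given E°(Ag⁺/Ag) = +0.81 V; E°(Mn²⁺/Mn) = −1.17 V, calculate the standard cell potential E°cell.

−1.98 V

By convention the left-hand electrode in cell notation is the anode (oxidation) and the right-hand electrode is the cathode (reduction).
E°cell = E°(right) − E°(left) = −1.17 − (+0.81) = −1.98 V.
The negative sign shows that, as written, the cell would require an external voltage to drive the reaction.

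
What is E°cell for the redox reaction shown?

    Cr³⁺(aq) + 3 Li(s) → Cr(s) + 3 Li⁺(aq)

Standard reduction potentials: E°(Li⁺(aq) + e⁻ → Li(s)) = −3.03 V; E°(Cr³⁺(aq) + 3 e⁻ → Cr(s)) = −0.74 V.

Cr³⁺(aq) gains electrons, so the Cr³⁺/Cr couple is the cathode; the Li⁺/Li couple is the anode.
E°cell = E°(cathode) − E°(anode) = −0.74 − (−3.03) = +2.29 V.

+2.29 V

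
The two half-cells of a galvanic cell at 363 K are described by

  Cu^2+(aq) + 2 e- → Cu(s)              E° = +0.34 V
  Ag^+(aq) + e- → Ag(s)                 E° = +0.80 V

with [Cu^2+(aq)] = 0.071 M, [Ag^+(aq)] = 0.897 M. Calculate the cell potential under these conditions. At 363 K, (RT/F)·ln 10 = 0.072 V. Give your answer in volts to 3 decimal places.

+0.498 V

Ag⁺/Ag is reduced (cathode, E° = +0.80 V) and Cu²⁺/Cu is oxidized (anode).
The standard potential is +0.80 − (+0.34) = +0.46 V and the balanced reaction transfers n = 2 electrons.
For the overall reaction 2 Ag^+(aq) + Cu(s) → 2 Ag(s) + Cu^2+(aq), Q = [Cu^2+(aq)] / [Ag^+(aq)]^2 = 0.0882, giving log Q = −1.054.
E = E° − (0.072/n)·log Q = +0.46 − (0.072/2)(−1.054) = +0.498 V.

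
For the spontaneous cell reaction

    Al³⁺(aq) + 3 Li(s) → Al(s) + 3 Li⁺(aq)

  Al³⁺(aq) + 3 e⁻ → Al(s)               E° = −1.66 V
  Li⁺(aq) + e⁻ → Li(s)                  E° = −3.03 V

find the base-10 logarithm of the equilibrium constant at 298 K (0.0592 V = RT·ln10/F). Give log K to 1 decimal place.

The Al³⁺/Al couple is reduced (cathode); E°cell = −1.66 − (−3.03) = +1.37 V with n = 3.
At equilibrium E = 0, so log K = nE°cell / 0.0592 = (3)(+1.37) / 0.0592 = 69.4.

log K = 69.4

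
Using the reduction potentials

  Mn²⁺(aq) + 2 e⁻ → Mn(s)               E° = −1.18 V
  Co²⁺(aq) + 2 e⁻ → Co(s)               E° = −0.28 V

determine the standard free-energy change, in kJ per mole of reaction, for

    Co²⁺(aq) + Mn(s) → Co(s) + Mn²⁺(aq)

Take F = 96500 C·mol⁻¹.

−174 kJ/mol

In the reaction as written Co²⁺(aq) is reduced, so the Co²⁺/Co couple is the cathode and Mn²⁺/Mn is the anode.
E°cell = −0.28 − (−1.18) = +0.90 V; balancing electrons gives n = 2.
ΔG° = −nFE°cell = −(2)(96500)(+0.90) J/mol = −174 kJ/mol.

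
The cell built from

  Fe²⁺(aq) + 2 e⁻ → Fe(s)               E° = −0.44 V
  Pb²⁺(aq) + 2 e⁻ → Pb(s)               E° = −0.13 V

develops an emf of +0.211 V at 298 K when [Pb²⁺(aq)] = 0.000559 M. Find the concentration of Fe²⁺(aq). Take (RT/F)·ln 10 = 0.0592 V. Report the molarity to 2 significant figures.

Pb²⁺/Pb is the cathode (higher E°); E°cell = −0.13 − (−0.44) = +0.31 V with n = 2.
Rearranging E = E° − (0.0592/n)·log Q gives log Q = 2(+0.31 − (+0.211))/0.0592 = 3.345.
For Pb²⁺(aq) + Fe(s) → Pb(s) + Fe²⁺(aq), the reaction quotient is Q = [Fe²⁺(aq)] / [Pb²⁺(aq)].
Solving for the unknown gives log [Fe²⁺(aq)] = 0.092, so [Fe²⁺(aq)] ≈ 1.2 M.

1.2 M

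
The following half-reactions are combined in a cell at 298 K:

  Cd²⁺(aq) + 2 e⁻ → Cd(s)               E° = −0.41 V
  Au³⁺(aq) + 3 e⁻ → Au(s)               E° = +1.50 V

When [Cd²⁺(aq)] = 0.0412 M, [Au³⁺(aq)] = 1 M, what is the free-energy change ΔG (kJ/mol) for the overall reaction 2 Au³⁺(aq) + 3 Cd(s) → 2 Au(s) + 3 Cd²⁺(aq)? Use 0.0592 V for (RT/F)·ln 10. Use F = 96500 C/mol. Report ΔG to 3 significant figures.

−1130 kJ/mol

With Au³⁺/Au reduced at the cathode, E°cell = +1.50 − (−0.41) = +1.91 V and n = 6.
Q = [Cd²⁺(aq)]^3 / [Au³⁺(aq)]^2 = 6.99×10^−5, so log Q = −4.155 and E = +1.91 − (0.0592/6)(−4.155) = +1.9510 V.
Then ΔG = −nFE = −6 × 96500 × +1.9510 J/mol = −1130 kJ/mol.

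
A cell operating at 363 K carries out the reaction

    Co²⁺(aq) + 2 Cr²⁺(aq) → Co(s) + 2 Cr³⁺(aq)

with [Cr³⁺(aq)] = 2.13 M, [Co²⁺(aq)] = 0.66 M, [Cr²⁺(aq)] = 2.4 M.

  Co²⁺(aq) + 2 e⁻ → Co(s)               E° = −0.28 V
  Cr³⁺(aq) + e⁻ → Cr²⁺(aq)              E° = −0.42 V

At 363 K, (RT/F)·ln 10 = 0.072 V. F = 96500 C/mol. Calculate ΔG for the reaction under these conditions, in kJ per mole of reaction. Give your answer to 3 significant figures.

E°cell = −0.28 − (−0.42) = +0.14 V; the balanced reaction transfers n = 2 electrons.
Here Q = [Cr³⁺(aq)]^2 / ([Co²⁺(aq)]·[Cr²⁺(aq)]^2) = 1.19 (log Q = 0.077), giving E = +0.14 − (0.072/2)·(0.077) = +0.1372 V.
ΔG = −nFE = −(2)(96500)(+0.1372) J/mol = −26.5 kJ/mol.

−26.5 kJ/mol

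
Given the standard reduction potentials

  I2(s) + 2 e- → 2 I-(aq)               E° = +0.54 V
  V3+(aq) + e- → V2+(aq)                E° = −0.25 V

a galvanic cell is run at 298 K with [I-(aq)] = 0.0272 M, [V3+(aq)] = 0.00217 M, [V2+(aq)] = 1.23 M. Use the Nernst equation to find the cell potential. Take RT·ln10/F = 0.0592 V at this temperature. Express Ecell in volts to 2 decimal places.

I₂/I⁻ is reduced (cathode, E° = +0.54 V) and V³⁺/V²⁺ is oxidized (anode).
E°cell = E°cat − E°an = +0.54 − (−0.25) = +0.79 V; n = 2.
Balancing gives I2(s) + 2 V2+(aq) → 2 I-(aq) + 2 V3+(aq); hence Q = ([I-(aq)]^2·[V3+(aq)]^2) / [V2+(aq)]^2 = 2.3×10^−9 (log Q = −8.638).
E = E° − (0.0592/n)·log Q = +0.79 − (0.0592/2)(−8.638) = +1.05 V.

+1.05 V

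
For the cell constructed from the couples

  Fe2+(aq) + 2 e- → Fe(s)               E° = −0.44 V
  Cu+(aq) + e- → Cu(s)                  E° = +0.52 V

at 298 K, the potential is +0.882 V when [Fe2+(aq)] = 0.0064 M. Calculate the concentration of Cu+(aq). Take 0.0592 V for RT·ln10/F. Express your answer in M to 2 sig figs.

The Cu⁺/Cu couple has the larger reduction potential, so it is the cathode: E°cell = +0.52 − (−0.44) = +0.96 V and n = 2.
Since E = E° − (0.0592/n)·log Q, log Q = n(E° − E)/0.0592 = 2.635.
For 2 Cu+(aq) + Fe(s) → 2 Cu(s) + Fe2+(aq), the reaction quotient is Q = [Fe2+(aq)] / [Cu+(aq)]^2.
Solving for the unknown gives log [Cu+(aq)] = −2.414, so [Cu+(aq)] ≈ 0.0039 M.

0.0039 M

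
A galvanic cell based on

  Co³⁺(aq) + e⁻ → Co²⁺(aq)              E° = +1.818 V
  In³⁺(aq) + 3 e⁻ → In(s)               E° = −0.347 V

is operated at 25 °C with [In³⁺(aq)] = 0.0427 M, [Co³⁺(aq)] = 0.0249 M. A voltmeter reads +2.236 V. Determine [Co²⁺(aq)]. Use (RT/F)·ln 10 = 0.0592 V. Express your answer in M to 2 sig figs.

0.0045 M

The Co³⁺/Co²⁺ couple has the larger reduction potential, so it is the cathode: E°cell = +1.818 − (−0.347) = +2.165 V and n = 3.
Rearranging E = E° − (0.0592/n)·log Q gives log Q = 3(+2.165 − (+2.236))/0.0592 = −3.598.
The balanced reaction is 3 Co³⁺(aq) + In(s) → 3 Co²⁺(aq) + In³⁺(aq), so Q = ([Co²⁺(aq)]^3·[In³⁺(aq)]) / [Co³⁺(aq)]^3.
Substituting the known concentrations and solving, log [Co²⁺(aq)] = −2.347 and [Co²⁺(aq)] = 0.0045 M.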